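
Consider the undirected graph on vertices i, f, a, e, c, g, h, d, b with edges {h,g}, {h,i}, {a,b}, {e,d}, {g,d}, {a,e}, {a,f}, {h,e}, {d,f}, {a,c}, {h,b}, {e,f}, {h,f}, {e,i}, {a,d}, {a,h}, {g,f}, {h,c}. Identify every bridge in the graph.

The edges on the cycle a-h-g-f-d-e-a are not bridges since each lies on that cycle.
Every edge lies on some cycle, so there are no bridges.

none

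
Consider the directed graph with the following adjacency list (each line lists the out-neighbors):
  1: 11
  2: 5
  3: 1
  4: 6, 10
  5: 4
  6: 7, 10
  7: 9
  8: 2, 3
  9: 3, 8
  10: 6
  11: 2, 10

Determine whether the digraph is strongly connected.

Yes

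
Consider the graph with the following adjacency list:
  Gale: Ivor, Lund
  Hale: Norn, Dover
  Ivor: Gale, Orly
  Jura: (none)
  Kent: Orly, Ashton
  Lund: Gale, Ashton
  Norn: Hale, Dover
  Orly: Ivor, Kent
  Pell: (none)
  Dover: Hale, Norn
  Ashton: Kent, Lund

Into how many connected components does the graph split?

4

Jura is isolated — a component by itself.
Pell is isolated — a component by itself.
Starting from Hale we can reach Hale, Norn, Dover. That is one component of size 3.
Starting from Gale we can reach Gale, Ivor, Kent, Lund, Orly, Ashton. That is one component of size 6.
Total: 4 components.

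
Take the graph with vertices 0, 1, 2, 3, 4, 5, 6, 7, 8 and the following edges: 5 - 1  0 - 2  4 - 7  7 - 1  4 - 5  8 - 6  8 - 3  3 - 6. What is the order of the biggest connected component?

4

Starting from 0 we can reach 0, 2. That is one component of size 2.
Starting from 3 we can reach 3, 6, 8. That is one component of size 3.
Starting from 1 we can reach 1, 4, 5, 7. That is one component of size 4.
The largest has 4 vertices.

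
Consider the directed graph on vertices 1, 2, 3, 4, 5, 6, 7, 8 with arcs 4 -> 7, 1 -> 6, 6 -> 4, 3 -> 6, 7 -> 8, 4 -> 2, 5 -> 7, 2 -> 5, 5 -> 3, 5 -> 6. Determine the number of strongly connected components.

{2, 3, 4, 5, 6} are all mutually reachable — one SCC of size 5.
{7} is an SCC by itself.
{1} is an SCC by itself.
{8} is an SCC by itself.
That gives 4 strongly connected components.

4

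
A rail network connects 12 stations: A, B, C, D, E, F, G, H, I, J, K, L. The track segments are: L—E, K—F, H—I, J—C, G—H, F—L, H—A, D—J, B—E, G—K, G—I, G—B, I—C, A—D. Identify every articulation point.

Removing G increases the component count from 1 to 2, so G is a cut vertex.
By contrast removing K leaves 1 component; it is not a cut vertex. No other vertex is a cut vertex either.

G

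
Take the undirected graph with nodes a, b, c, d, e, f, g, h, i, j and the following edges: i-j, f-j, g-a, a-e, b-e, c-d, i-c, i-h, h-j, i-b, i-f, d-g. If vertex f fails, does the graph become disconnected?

Deleting f leaves 1 component (was 1) (its neighbors i, j remain connected to each other), so f is not a cut vertex.

No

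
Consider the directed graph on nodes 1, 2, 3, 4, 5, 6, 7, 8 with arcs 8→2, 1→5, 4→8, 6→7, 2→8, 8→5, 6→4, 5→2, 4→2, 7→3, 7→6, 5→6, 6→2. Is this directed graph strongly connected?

No

There is no directed path from 3 to 1, so the graph is not strongly connected.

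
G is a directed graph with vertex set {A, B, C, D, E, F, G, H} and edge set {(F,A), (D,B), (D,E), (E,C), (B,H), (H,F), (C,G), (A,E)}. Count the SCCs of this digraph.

8

{D} is an SCC by itself.
{C} is an SCC by itself.
{E} is an SCC by itself.
{H} is an SCC by itself.
{A} is an SCC by itself.
(and 3 more singleton SCCs)
That gives 8 strongly connected components.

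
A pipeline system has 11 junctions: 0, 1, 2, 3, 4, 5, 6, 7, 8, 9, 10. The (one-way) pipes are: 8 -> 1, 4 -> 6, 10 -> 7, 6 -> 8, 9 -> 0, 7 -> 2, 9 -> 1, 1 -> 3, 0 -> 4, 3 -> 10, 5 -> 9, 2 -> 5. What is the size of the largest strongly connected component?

{0, 1, 2, 3, 4, 5, 6, 7, 8, 9, 10} are all mutually reachable — one SCC of size 11.
The largest has 11 vertices.

11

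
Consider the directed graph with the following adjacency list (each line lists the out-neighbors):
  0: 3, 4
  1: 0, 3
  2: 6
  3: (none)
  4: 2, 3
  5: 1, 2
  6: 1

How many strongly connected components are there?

{0, 1, 2, 4, 6} are all mutually reachable — one SCC of size 5.
{5} is an SCC by itself.
{3} is an SCC by itself.
That gives 3 strongly connected components.

3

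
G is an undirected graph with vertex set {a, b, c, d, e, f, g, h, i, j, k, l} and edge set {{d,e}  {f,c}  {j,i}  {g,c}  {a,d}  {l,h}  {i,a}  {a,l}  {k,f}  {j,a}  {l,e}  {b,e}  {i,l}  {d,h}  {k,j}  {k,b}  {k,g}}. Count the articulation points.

1

Removing k increases the component count from 1 to 2, so k is a cut vertex.
By contrast removing g leaves 1 component; it is not a cut vertex. No other vertex is a cut vertex either.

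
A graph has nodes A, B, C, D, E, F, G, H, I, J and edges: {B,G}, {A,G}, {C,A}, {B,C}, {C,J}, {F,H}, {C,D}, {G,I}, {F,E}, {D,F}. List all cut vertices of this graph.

Removing C increases the component count from 1 to 3, so C is a cut vertex.
Removing D increases the component count from 1 to 2, so D is a cut vertex.
Removing F increases the component count from 1 to 3, so F is a cut vertex.
Likewise G is a cut vertex.
By contrast removing I leaves 1 component; it is not a cut vertex. No other vertex is a cut vertex either.

C, D, F, G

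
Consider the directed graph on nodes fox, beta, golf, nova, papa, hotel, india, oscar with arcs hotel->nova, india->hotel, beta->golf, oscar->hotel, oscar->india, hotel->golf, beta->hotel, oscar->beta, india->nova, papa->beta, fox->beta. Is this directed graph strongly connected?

No

There is no directed path from fox to papa, so the graph is not strongly connected.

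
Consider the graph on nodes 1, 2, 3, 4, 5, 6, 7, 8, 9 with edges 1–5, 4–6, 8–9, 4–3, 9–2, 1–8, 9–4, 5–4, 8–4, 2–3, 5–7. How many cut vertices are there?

2

Removing 4 increases the component count from 1 to 2, so 4 is a cut vertex.
Removing 5 increases the component count from 1 to 2, so 5 is a cut vertex.
By contrast removing 6 leaves 1 component; it is not a cut vertex. No other vertex is a cut vertex either.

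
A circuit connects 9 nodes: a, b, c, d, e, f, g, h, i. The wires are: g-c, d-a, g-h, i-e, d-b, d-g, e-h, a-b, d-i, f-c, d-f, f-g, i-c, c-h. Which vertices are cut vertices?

d

Removing d increases the component count from 1 to 2, so d is a cut vertex.
By contrast removing b leaves 1 component; it is not a cut vertex. No other vertex is a cut vertex either.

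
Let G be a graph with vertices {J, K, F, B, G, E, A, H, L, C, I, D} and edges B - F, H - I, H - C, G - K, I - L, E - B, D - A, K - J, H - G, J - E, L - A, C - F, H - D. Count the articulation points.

1

Removing H increases the component count from 1 to 2, so H is a cut vertex.
By contrast removing C leaves 1 component; it is not a cut vertex. No other vertex is a cut vertex either.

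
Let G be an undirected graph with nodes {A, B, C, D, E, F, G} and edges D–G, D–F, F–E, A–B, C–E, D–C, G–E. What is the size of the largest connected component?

Starting from A we can reach A, B. That is one component of size 2.
Starting from C we can reach C, D, E, F, G. That is one component of size 5.
The largest has 5 vertices.

5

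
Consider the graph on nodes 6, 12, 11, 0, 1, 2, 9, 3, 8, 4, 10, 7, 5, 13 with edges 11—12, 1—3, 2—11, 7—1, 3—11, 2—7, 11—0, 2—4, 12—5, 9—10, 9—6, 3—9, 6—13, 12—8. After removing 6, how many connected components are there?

With 6 gone, the remaining components are: {13}; {0, 1, 2, 3, 4, 5, 7, 8, 9, 10, 11, 12}.
That is 2 components.

2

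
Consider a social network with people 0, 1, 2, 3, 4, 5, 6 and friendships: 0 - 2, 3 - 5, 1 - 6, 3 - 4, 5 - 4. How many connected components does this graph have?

3

Starting from 0 we can reach 0, 2. That is one component of size 2.
Starting from 1 we can reach 1, 6. That is one component of size 2.
Starting from 3 we can reach 3, 4, 5. That is one component of size 3.
Total: 3 components.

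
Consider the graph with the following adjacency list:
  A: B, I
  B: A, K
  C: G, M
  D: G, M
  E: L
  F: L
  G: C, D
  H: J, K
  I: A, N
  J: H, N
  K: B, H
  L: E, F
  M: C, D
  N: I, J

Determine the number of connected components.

Starting from E we can reach E, F, L. That is one component of size 3.
Starting from C we can reach C, D, G, M. That is one component of size 4.
Starting from A we can reach A, B, H, I, J, K, N. That is one component of size 7.
Total: 3 components.

3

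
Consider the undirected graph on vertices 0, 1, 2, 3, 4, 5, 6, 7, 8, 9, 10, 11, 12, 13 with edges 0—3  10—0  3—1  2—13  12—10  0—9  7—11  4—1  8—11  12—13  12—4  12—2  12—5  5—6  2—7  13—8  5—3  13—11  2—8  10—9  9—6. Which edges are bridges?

The edges on the cycle 10-0-9-10 are not bridges since each lies on that cycle.
Every edge lies on some cycle, so there are no bridges.

none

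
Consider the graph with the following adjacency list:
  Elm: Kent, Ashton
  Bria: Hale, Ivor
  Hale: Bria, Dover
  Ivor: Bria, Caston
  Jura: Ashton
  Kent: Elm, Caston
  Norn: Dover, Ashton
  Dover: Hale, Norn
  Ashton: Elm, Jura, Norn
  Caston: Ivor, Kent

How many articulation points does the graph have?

Removing Ashton increases the component count from 1 to 2, so Ashton is a cut vertex.
By contrast removing Ivor leaves 1 component; it is not a cut vertex. No other vertex is a cut vertex either.

1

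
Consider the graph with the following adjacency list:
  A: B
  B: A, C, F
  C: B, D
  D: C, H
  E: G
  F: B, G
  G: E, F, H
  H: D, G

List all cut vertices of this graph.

Removing B increases the component count from 1 to 2, so B is a cut vertex.
Removing G increases the component count from 1 to 2, so G is a cut vertex.
By contrast removing F leaves 1 component; it is not a cut vertex. No other vertex is a cut vertex either.

B, G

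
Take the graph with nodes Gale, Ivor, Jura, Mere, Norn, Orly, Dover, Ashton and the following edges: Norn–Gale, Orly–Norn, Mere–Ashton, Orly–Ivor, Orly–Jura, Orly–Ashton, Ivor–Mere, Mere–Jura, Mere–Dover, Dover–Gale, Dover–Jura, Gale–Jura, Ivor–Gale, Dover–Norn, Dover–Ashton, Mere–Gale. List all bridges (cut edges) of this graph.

none

The edges on the cycle Ivor-Mere-Dover-Norn-Gale-Ivor are not bridges since each lies on that cycle.
Every edge lies on some cycle, so there are no bridges.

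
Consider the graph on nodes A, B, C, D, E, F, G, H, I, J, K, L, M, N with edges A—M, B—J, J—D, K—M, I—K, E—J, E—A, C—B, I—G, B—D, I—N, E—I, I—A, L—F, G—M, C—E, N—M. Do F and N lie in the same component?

No

The component containing F is {F, L}, and N is not in it.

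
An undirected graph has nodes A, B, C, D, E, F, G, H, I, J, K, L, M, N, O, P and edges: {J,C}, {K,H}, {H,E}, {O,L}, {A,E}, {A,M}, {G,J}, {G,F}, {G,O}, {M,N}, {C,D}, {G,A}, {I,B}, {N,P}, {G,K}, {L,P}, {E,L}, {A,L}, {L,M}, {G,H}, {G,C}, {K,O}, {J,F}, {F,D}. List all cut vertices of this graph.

G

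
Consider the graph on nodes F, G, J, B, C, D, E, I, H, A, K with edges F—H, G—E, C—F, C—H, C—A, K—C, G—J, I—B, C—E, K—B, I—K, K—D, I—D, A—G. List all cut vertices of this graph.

C, G, K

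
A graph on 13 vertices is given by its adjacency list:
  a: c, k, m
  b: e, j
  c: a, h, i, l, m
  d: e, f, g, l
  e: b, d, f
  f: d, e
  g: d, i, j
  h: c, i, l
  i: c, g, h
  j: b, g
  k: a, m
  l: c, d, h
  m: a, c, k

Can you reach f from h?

From h we can reach a, b, c, d, e, f, g, h, i, j, k, l, m, which includes f.

Yes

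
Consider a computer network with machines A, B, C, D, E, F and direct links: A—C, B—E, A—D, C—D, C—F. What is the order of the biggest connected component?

4

Starting from B we can reach B, E. That is one component of size 2.
Starting from A we can reach A, C, D, F. That is one component of size 4.
The largest has 4 vertices.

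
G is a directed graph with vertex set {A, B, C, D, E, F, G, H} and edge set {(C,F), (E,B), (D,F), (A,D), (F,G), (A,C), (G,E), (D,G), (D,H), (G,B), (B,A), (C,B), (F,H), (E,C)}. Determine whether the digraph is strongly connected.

No

There is no directed path from H to F, so the graph is not strongly connected.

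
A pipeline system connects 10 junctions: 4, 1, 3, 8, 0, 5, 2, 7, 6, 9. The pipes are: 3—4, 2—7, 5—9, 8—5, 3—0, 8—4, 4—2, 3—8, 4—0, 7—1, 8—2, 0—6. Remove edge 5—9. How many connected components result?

Before removal there is 1 component.
5—9 is a bridge — removing it separates 5's side from 9's side.
After removal: 2 components.

2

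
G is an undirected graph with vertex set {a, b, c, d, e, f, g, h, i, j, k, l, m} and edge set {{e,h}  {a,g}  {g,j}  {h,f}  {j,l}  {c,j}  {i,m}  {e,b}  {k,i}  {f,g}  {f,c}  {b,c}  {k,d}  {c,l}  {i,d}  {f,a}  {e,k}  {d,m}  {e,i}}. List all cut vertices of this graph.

e

Removing e increases the component count from 1 to 2, so e is a cut vertex.
By contrast removing a leaves 1 component; it is not a cut vertex. No other vertex is a cut vertex either.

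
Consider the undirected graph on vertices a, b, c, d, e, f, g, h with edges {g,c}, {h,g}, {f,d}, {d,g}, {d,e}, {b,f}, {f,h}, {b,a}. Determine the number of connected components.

Starting from a we can reach a, b, c, d, e, f, g, h. That is one component of size 8.
Total: 1 component.

1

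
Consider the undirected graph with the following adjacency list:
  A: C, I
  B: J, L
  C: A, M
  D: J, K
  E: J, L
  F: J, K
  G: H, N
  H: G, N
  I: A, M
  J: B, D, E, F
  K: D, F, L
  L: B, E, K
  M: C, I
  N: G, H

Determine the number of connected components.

Starting from G we can reach G, H, N. That is one component of size 3.
Starting from A we can reach A, C, I, M. That is one component of size 4.
Starting from B we can reach B, D, E, F, J, K, L. That is one component of size 7.
Total: 3 components.

3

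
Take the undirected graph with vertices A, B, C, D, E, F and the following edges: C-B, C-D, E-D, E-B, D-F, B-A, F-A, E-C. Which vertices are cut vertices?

none

Removing C, for instance, still leaves 1 component. No single vertex removal increases the component count — the graph has no articulation points.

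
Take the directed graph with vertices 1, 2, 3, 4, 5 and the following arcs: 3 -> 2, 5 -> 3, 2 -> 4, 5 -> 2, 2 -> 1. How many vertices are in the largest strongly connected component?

1

{1} is an SCC by itself.
{4} is an SCC by itself.
{3} is an SCC by itself.
{2} is an SCC by itself.
{5} is an SCC by itself.
The largest has 1 vertex.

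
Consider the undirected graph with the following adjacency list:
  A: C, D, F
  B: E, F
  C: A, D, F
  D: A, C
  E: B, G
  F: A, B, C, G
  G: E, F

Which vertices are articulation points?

F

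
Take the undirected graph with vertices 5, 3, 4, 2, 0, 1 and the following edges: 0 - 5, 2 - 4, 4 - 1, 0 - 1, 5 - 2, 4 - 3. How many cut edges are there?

1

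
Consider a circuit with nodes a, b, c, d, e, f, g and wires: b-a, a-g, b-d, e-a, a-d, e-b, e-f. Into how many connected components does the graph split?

c is isolated — a component by itself.
Starting from a we can reach a, b, d, e, f, g. That is one component of size 6.
Total: 2 components.

2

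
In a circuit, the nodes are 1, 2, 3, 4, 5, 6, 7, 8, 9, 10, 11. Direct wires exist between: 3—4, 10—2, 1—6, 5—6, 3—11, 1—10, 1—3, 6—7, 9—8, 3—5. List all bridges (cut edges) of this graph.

The edges on the cycle 1-3-5-6-1 are not bridges since each lies on that cycle.
But removing 3—4 disconnects 3 from 4; removing 9—8 disconnects 9 from 8; removing 10—2 disconnects 10 from 2; removing 1—10 disconnects 1 from 10 — these are bridges.
In total 6 edges are bridges.

1-10, 10-2, 11-3, 3-4, 6-7, 8-9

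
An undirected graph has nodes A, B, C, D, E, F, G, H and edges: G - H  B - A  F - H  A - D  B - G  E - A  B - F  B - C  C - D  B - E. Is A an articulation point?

Deleting A leaves 1 component (was 1) (its neighbors B, D, E remain connected to each other), so A is not a cut vertex.

No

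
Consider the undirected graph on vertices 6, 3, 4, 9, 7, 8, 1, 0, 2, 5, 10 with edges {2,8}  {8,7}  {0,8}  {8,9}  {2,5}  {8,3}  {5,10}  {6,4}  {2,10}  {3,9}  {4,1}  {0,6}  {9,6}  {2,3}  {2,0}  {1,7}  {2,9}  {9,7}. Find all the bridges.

none

The edges on the cycle 2-5-10-2 are not bridges since each lies on that cycle.
Every edge lies on some cycle, so there are no bridges.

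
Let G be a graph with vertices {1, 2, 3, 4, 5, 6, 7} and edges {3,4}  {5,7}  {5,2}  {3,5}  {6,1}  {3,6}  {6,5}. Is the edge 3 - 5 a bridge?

After removing 3 - 5, the path 3-6-5 still connects them, so the edge is not a bridge.

No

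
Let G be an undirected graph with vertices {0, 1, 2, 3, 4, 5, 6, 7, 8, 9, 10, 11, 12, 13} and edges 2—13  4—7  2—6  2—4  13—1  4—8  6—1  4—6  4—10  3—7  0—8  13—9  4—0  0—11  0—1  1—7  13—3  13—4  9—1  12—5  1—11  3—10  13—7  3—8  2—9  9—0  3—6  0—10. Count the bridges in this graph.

The edges on the cycle 13-3-8-4-13 are not bridges since each lies on that cycle.
But removing 12—5 disconnects 12 from 5 — this is a bridge.

1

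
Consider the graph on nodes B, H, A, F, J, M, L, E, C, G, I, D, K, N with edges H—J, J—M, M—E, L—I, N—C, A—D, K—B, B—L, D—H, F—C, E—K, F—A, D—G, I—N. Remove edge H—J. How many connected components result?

H and J are still connected via H-D-A-F-C-N-I-L-B-K-E-M-J, so the component count stays at 1.

1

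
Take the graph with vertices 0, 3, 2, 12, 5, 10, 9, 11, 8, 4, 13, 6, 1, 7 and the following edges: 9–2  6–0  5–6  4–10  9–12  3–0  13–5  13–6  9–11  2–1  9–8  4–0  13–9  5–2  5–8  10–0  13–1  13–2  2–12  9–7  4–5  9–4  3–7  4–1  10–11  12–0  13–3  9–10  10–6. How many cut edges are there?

0

The edges on the cycle 9-4-5-8-9 are not bridges since each lies on that cycle.
Every edge lies on some cycle, so there are no bridges.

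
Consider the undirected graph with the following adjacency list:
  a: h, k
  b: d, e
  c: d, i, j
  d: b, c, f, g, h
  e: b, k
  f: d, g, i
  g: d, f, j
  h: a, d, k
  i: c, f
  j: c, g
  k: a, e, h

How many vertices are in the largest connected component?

Starting from a we can reach a, b, c, d, e, f, g, h, i, j, k. That is one component of size 11.
The largest has 11 vertices.

11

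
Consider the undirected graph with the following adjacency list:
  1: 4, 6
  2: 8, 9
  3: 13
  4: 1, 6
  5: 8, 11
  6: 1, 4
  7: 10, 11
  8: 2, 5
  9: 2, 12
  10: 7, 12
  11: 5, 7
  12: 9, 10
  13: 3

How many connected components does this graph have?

Starting from 3 we can reach 3, 13. That is one component of size 2.
Starting from 1 we can reach 1, 4, 6. That is one component of size 3.
Starting from 2 we can reach 2, 5, 7, 8, 9, 10, 11, 12. That is one component of size 8.
Total: 3 components.

3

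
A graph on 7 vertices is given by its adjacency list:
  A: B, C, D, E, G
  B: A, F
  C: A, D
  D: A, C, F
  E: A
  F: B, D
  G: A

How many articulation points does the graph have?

Removing A increases the component count from 1 to 3, so A is a cut vertex.
By contrast removing C leaves 1 component; it is not a cut vertex. No other vertex is a cut vertex either.

1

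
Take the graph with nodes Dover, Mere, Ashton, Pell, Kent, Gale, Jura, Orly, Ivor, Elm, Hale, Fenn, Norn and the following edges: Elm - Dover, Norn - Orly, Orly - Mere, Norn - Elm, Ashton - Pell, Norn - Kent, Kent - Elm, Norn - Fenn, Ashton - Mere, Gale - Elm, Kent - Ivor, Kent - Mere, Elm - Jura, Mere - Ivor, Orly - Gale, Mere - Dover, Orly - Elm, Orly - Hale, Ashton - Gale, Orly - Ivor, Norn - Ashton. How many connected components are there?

Starting from Elm we can reach Elm, Fenn, Gale, Hale, Ivor, Jura, Kent, Mere, Norn, Orly, Pell, Dover, Ashton. That is one component of size 13.
Total: 1 component.

1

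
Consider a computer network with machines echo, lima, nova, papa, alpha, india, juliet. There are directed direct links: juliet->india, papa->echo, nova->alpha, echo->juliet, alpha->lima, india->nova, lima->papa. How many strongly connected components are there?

{echo, lima, nova, papa, alpha, india, juliet} are all mutually reachable — one SCC of size 7.
That gives 1 strongly connected component.

1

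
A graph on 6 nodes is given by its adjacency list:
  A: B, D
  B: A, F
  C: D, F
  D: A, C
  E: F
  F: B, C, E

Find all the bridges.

The edges on the cycle C-D-A-B-F-C are not bridges since each lies on that cycle.
But removing F-E disconnects F from E — this is a bridge.

E-F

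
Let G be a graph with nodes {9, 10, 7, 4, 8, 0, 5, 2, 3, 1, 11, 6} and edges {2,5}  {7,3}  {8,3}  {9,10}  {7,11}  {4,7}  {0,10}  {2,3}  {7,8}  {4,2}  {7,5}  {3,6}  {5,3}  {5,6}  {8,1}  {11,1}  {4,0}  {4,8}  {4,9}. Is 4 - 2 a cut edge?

No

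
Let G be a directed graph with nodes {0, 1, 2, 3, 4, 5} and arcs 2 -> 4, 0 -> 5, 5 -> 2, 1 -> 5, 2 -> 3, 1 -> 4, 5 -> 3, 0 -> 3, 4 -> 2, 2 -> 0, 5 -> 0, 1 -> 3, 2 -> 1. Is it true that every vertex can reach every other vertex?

No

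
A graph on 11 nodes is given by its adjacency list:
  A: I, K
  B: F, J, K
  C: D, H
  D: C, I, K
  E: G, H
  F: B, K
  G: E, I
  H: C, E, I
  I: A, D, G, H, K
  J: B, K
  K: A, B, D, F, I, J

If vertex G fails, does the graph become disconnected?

No

Deleting G leaves 1 component (was 1) (its neighbors E, I remain connected to each other), so G is not a cut vertex.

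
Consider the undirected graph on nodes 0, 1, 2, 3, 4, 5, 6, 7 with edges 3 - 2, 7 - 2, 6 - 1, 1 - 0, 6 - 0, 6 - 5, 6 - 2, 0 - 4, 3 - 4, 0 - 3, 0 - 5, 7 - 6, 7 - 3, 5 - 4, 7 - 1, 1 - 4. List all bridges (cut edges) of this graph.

none

The edges on the cycle 7-6-5-0-1-7 are not bridges since each lies on that cycle.
Every edge lies on some cycle, so there are no bridges.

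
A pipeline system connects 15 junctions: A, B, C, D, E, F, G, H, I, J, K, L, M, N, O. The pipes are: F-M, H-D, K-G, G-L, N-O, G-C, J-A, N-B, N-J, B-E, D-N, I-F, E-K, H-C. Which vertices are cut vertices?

Removing F increases the component count from 2 to 3, so F is a cut vertex.
Removing G increases the component count from 2 to 3, so G is a cut vertex.
Removing J increases the component count from 2 to 3, so J is a cut vertex.
Likewise N is a cut vertex.
By contrast removing O leaves 2 components; it is not a cut vertex. No other vertex is a cut vertex either.

F, G, J, N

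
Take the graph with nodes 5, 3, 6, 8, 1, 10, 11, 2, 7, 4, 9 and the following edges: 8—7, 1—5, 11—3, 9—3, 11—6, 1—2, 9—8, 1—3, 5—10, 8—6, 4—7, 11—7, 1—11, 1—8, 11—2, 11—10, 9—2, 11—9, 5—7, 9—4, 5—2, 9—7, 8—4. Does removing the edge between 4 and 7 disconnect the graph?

No

After removing 4—7, the path 4-9-7 still connects them, so the edge is not a bridge.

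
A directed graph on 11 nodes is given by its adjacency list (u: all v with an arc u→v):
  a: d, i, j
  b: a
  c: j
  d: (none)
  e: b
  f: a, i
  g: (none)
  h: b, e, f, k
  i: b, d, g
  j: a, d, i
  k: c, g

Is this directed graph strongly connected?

No

There is no directed path from k to e, so the graph is not strongly connected.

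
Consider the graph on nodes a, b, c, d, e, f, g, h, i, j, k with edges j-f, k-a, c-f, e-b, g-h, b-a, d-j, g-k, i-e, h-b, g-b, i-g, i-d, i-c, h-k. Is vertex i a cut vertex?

Deleting i raises the number of components from 1 to 2, so i is a cut vertex.

Yes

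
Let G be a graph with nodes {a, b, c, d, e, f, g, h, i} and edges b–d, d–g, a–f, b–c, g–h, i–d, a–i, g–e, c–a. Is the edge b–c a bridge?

After removing b–c, the path b-d-i-a-c still connects them, so the edge is not a bridge.

No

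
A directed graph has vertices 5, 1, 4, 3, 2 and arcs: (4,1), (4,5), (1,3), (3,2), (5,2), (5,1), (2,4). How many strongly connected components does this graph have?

{1, 2, 3, 4, 5} are all mutually reachable — one SCC of size 5.
That gives 1 strongly connected component.

1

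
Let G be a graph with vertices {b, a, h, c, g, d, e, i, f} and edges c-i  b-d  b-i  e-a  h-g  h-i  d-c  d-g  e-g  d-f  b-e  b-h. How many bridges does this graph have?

The edges on the cycle b-d-c-i-b are not bridges since each lies on that cycle.
But removing d-f disconnects d from f; removing e-a disconnects e from a — these are bridges.
That makes 2 bridges.

2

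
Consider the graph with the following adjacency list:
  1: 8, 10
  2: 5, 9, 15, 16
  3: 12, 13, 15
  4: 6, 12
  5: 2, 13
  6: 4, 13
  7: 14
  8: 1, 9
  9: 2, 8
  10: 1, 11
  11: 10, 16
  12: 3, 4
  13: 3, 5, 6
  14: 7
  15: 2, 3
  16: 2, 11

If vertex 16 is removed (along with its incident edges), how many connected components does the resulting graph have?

2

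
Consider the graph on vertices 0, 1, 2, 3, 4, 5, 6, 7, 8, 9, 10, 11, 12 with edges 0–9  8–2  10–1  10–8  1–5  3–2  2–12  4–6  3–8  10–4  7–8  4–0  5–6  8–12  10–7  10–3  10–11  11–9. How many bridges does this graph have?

The edges on the cycle 10-1-5-6-4-10 are not bridges since each lies on that cycle.
Every edge lies on some cycle, so there are no bridges.

0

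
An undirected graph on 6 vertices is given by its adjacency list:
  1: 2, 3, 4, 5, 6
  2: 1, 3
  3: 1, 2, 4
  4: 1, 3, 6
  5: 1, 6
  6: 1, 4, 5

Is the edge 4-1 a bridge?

After removing 4-1, the path 4-6-1 still connects them, so the edge is not a bridge.

No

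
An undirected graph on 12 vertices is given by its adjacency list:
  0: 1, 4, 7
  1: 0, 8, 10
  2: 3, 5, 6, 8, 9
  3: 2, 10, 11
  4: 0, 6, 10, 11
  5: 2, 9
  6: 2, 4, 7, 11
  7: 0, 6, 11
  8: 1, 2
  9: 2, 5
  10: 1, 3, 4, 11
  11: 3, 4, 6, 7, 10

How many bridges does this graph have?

0

The edges on the cycle 2-5-9-2 are not bridges since each lies on that cycle.
Every edge lies on some cycle, so there are no bridges.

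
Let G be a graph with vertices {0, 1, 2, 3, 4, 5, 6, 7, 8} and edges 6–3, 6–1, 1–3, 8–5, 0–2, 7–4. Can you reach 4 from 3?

The component containing 3 is {1, 3, 6}, and 4 is not in it.

No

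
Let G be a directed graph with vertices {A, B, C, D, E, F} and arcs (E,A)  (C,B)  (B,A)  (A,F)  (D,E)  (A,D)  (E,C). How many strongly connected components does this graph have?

{A, B, C, D, E} are all mutually reachable — one SCC of size 5.
{F} is an SCC by itself.
That gives 2 strongly connected components.

2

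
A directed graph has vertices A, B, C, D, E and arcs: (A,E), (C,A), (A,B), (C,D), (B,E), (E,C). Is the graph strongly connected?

There is no directed path from D to C, so the graph is not strongly connected.

No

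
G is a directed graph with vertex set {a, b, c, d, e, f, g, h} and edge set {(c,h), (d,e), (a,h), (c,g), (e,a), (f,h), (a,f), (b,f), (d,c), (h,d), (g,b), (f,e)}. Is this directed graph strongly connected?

From b we can reach every vertex (a, b, c, d, e, f, g, h), and every vertex can reach b (a, b, c, d, e, f, g, h). So the whole graph is one strongly connected component.

Yes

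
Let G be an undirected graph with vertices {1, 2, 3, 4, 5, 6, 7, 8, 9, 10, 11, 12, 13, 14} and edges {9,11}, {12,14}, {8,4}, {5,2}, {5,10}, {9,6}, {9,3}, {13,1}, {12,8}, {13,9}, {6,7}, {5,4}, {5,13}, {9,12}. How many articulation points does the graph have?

5

Removing 5 increases the component count from 1 to 3, so 5 is a cut vertex.
Removing 6 increases the component count from 1 to 2, so 6 is a cut vertex.
Removing 9 increases the component count from 1 to 4, so 9 is a cut vertex.
Likewise 12, 13 are cut vertices.
By contrast removing 3 leaves 1 component; it is not a cut vertex. No other vertex is a cut vertex either.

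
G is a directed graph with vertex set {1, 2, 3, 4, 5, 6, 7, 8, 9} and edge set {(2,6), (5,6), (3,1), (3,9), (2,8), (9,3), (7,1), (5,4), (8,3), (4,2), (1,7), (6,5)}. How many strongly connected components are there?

4

{2, 4, 5, 6} are all mutually reachable — one SCC of size 4.
{1, 7} are all mutually reachable — one SCC of size 2.
{3, 9} are all mutually reachable — one SCC of size 2.
{8} is an SCC by itself.
That gives 4 strongly connected components.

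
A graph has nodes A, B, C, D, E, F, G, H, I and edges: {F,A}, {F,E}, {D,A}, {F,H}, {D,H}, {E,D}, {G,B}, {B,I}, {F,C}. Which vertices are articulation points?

B, F

Removing B increases the component count from 2 to 3, so B is a cut vertex.
Removing F increases the component count from 2 to 3, so F is a cut vertex.
By contrast removing D leaves 2 components; it is not a cut vertex. No other vertex is a cut vertex either.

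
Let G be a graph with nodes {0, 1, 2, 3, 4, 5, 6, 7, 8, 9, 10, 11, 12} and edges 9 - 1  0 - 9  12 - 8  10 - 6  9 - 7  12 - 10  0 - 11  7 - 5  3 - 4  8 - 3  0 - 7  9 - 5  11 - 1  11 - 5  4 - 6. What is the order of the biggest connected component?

6

2 is isolated — a component by itself.
Starting from 3 we can reach 3, 4, 6, 8, 10, 12. That is one component of size 6.
Starting from 0 we can reach 0, 1, 5, 7, 9, 11. That is one component of size 6.
The largest has 6 vertices.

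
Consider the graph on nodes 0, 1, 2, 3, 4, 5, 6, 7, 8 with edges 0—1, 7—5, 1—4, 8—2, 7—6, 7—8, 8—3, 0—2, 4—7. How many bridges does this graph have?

3

The edges on the cycle 0-1-4-7-8-2-0 are not bridges since each lies on that cycle.
But removing 5—7 disconnects 5 from 7; removing 8—3 disconnects 8 from 3; removing 7—6 disconnects 7 from 6 — these are bridges.
That makes 3 bridges.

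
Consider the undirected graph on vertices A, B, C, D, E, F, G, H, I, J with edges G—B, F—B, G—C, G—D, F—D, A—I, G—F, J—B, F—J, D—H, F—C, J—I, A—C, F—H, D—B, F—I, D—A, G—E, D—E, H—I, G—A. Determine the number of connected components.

1

Starting from A we can reach A, B, C, D, E, F, G, H, I, J. That is one component of size 10.
Total: 1 component.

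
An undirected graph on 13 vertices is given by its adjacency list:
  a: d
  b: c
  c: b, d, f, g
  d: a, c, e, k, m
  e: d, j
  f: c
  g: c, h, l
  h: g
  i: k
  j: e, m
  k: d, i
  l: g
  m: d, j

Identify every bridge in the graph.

The edges on the cycle d-m-j-e-d are not bridges since each lies on that cycle.
But removing g-c disconnects g from c; removing f-c disconnects f from c; removing k-d disconnects k from d; removing k-i disconnects k from i — these are bridges.
In total 9 edges are bridges.

a-d, b-c, c-d, c-f, c-g, d-k, g-h, g-l, i-k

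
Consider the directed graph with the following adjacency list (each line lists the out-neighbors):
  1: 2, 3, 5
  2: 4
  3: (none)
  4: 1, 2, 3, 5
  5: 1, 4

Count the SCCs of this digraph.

{1, 2, 4, 5} are all mutually reachable — one SCC of size 4.
{3} is an SCC by itself.
That gives 2 strongly connected components.

2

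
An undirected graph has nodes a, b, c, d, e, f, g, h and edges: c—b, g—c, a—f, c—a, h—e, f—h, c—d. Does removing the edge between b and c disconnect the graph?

Yes

Removing b—c leaves no path between b and c: the component count goes from 1 to 2. So it is a bridge.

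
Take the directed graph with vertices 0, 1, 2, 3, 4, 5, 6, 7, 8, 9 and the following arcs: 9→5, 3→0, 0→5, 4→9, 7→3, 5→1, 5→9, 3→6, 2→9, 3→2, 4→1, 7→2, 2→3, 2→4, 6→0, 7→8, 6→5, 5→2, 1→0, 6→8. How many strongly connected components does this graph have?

3

{0, 1, 2, 3, 4, 5, 6, 9} are all mutually reachable — one SCC of size 8.
{7} is an SCC by itself.
{8} is an SCC by itself.
That gives 3 strongly connected components.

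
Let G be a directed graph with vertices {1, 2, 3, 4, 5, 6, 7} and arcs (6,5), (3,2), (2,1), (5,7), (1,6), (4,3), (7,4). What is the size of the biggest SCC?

7

{1, 2, 3, 4, 5, 6, 7} are all mutually reachable — one SCC of size 7.
The largest has 7 vertices.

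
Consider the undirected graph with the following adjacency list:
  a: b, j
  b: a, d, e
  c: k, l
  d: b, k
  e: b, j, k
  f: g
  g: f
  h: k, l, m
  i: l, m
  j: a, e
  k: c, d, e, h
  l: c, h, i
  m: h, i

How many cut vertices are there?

1

Removing k increases the component count from 2 to 3, so k is a cut vertex.
By contrast removing i leaves 2 components; it is not a cut vertex. No other vertex is a cut vertex either.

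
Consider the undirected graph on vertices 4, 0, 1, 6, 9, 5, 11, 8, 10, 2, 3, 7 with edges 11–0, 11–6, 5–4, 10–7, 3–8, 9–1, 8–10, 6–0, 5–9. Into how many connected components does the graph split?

2 is isolated — a component by itself.
Starting from 0 we can reach 0, 6, 11. That is one component of size 3.
Starting from 1 we can reach 1, 4, 5, 9. That is one component of size 4.
Starting from 3 we can reach 3, 7, 8, 10. That is one component of size 4.
Total: 4 components.

4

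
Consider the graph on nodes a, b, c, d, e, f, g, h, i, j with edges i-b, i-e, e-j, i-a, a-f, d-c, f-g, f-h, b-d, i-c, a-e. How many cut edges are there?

The edges on the cycle i-a-e-i are not bridges since each lies on that cycle.
But removing f-h disconnects f from h; removing a-f disconnects a from f; removing f-g disconnects f from g; removing e-j disconnects e from j — these are bridges.
That makes 4 bridges.

4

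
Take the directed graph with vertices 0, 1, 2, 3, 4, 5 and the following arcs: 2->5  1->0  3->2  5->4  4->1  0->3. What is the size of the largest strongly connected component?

6

{0, 1, 2, 3, 4, 5} are all mutually reachable — one SCC of size 6.
The largest has 6 vertices.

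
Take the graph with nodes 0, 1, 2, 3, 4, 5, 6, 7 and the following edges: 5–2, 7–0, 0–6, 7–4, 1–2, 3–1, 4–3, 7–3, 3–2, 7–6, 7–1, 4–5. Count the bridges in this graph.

0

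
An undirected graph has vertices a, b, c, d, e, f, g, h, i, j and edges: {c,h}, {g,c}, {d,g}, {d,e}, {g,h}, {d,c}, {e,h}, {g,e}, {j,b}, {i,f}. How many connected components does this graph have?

a is isolated — a component by itself.
Starting from f we can reach f, i. That is one component of size 2.
Starting from b we can reach b, j. That is one component of size 2.
Starting from c we can reach c, d, e, g, h. That is one component of size 5.
Total: 4 components.

4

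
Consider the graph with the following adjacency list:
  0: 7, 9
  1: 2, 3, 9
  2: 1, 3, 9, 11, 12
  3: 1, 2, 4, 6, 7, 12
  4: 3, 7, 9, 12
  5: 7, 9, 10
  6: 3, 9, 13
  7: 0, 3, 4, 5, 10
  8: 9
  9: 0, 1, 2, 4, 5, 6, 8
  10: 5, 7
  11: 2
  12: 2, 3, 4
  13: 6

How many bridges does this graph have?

The edges on the cycle 9-2-1-3-6-9 are not bridges since each lies on that cycle.
But removing 9-8 disconnects 9 from 8; removing 2-11 disconnects 2 from 11; removing 6-13 disconnects 6 from 13 — these are bridges.
That makes 3 bridges.

3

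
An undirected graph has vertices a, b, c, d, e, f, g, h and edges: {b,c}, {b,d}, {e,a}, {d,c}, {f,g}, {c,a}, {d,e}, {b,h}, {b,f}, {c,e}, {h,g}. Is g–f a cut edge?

No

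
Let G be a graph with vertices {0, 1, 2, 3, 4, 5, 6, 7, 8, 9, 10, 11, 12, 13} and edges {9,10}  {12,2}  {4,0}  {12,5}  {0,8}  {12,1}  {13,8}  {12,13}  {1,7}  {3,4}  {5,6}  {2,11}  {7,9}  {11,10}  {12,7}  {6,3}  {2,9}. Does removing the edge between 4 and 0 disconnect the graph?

After removing 4—0, the path 4-3-6-5-12-13-8-0 still connects them, so the edge is not a bridge.

No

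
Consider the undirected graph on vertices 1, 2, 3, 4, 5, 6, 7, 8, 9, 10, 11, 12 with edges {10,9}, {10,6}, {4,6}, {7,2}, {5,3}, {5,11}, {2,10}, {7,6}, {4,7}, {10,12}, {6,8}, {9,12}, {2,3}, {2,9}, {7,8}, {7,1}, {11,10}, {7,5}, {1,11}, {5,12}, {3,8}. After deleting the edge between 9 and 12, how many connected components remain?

1

9 and 12 are still connected via 9-10-12, so the component count stays at 1.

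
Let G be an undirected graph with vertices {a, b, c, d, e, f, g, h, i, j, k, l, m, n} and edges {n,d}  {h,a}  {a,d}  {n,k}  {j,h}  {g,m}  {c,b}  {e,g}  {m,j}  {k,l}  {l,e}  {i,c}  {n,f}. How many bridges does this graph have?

3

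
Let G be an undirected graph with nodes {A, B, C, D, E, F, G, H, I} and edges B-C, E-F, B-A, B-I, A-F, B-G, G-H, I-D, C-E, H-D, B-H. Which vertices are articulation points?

B

Removing B increases the component count from 1 to 2, so B is a cut vertex.
By contrast removing F leaves 1 component; it is not a cut vertex. No other vertex is a cut vertex either.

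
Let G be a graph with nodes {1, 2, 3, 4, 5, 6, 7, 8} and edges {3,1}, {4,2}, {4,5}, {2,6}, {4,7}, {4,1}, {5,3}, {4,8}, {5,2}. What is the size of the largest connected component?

8

Starting from 1 we can reach 1, 2, 3, 4, 5, 6, 7, 8. That is one component of size 8.
The largest has 8 vertices.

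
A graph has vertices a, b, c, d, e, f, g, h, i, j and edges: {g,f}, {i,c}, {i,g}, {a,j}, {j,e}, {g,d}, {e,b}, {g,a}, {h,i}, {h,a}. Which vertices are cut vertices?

a, e, g, i, j

Removing a increases the component count from 1 to 2, so a is a cut vertex.
Removing e increases the component count from 1 to 2, so e is a cut vertex.
Removing g increases the component count from 1 to 3, so g is a cut vertex.
Likewise i, j are cut vertices.
By contrast removing h leaves 1 component; it is not a cut vertex. No other vertex is a cut vertex either.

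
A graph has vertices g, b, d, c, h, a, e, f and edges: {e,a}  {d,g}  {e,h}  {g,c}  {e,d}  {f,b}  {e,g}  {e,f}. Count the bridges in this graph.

5

The edges on the cycle e-d-g-e are not bridges since each lies on that cycle.
But removing e–f disconnects e from f; removing f–b disconnects f from b; removing e–h disconnects e from h; removing g–c disconnects g from c — these are bridges.
In total 5 edges are bridges.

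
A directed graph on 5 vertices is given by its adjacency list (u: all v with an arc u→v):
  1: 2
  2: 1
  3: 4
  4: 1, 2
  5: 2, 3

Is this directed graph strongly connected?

No

There is no directed path from 3 to 5, so the graph is not strongly connected.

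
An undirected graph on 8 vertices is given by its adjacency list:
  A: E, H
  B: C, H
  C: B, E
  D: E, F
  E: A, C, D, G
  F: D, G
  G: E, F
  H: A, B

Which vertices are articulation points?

Removing E increases the component count from 1 to 2, so E is a cut vertex.
By contrast removing F leaves 1 component; it is not a cut vertex. No other vertex is a cut vertex either.

E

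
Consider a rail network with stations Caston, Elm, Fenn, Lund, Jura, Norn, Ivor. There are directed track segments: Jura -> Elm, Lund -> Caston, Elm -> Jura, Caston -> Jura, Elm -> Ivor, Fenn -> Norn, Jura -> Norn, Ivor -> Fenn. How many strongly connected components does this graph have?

{Elm, Jura} are all mutually reachable — one SCC of size 2.
{Norn} is an SCC by itself.
{Lund} is an SCC by itself.
{Caston} is an SCC by itself.
{Fenn} is an SCC by itself.
(and 1 more singleton SCC)
That gives 6 strongly connected components.

6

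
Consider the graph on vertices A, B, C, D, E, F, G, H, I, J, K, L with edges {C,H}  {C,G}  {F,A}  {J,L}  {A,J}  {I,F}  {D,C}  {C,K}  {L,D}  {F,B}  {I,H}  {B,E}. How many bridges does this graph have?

The edges on the cycle I-F-A-J-L-D-C-H-I are not bridges since each lies on that cycle.
But removing G–C disconnects G from C; removing K–C disconnects K from C; removing B–F disconnects B from F; removing B–E disconnects B from E — these are bridges.
That makes 4 bridges.

4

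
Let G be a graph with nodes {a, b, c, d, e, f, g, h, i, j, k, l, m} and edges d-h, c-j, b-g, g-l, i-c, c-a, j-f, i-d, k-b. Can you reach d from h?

From h we can reach a, c, d, f, h, i, j, which includes d.

Yes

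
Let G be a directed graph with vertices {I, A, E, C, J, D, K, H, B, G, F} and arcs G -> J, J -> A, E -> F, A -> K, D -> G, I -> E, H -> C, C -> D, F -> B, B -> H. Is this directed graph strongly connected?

No

There is no directed path from C to B, so the graph is not strongly connected.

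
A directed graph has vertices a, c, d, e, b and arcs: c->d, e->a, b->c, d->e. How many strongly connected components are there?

5

{a} is an SCC by itself.
{c} is an SCC by itself.
{d} is an SCC by itself.
{e} is an SCC by itself.
{b} is an SCC by itself.
That gives 5 strongly connected components.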